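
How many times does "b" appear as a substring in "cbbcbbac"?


Searching for "b" in "cbbcbbac"
Scanning each position:
  Position 0: "c" => no
  Position 1: "b" => MATCH
  Position 2: "b" => MATCH
  Position 3: "c" => no
  Position 4: "b" => MATCH
  Position 5: "b" => MATCH
  Position 6: "a" => no
  Position 7: "c" => no
Total occurrences: 4

4


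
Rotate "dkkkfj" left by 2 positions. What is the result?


Input: "dkkkfj", rotate left by 2
First 2 characters: "dk"
Remaining characters: "kkfj"
Concatenate remaining + first: "kkfj" + "dk" = "kkfjdk"

kkfjdk


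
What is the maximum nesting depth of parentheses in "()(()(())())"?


Input: "()(()(())())"
Tracking depth:
  Position 0 '(': depth becomes 1
  Position 1 ')': depth becomes 0
  Position 2 '(': depth becomes 1
  Position 3 '(': depth becomes 2
  Position 4 ')': depth becomes 1
  Position 5 '(': depth becomes 2
  Position 6 '(': depth becomes 3
  Position 7 ')': depth becomes 2
  Position 8 ')': depth becomes 1
  Position 9 '(': depth becomes 2
  Position 10 ')': depth becomes 1
  Position 11 ')': depth becomes 0
Maximum depth reached: 3

3


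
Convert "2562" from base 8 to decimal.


Input: "2562" in base 8
Positional expansion:
  Digit '2' (value 2) x 8^3 = 1024
  Digit '5' (value 5) x 8^2 = 320
  Digit '6' (value 6) x 8^1 = 48
  Digit '2' (value 2) x 8^0 = 2
Sum = 1394

1394


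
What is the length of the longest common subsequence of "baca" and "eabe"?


LCS of "baca" and "eabe"
DP table:
           e    a    b    e
      0    0    0    0    0
  b   0    0    0    1    1
  a   0    0    1    1    1
  c   0    0    1    1    1
  a   0    0    1    1    1
LCS length = dp[4][4] = 1

1


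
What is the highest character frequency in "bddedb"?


Input: bddedb
Character counts:
  'b': 2
  'd': 3
  'e': 1
Maximum frequency: 3

3


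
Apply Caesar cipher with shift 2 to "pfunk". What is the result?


Caesar cipher: shift "pfunk" by 2
  'p' (pos 15) + 2 = pos 17 = 'r'
  'f' (pos 5) + 2 = pos 7 = 'h'
  'u' (pos 20) + 2 = pos 22 = 'w'
  'n' (pos 13) + 2 = pos 15 = 'p'
  'k' (pos 10) + 2 = pos 12 = 'm'
Result: rhwpm

rhwpm


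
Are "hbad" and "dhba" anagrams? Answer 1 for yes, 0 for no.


Strings: "hbad", "dhba"
Sorted first:  abdh
Sorted second: abdh
Sorted forms match => anagrams

1


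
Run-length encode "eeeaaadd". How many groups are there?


Input: eeeaaadd
Scanning for consecutive runs:
  Group 1: 'e' x 3 (positions 0-2)
  Group 2: 'a' x 3 (positions 3-5)
  Group 3: 'd' x 2 (positions 6-7)
Total groups: 3

3


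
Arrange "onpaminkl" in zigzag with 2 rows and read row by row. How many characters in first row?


Zigzag "onpaminkl" into 2 rows:
Placing characters:
  'o' => row 0
  'n' => row 1
  'p' => row 0
  'a' => row 1
  'm' => row 0
  'i' => row 1
  'n' => row 0
  'k' => row 1
  'l' => row 0
Rows:
  Row 0: "opmnl"
  Row 1: "naik"
First row length: 5

5


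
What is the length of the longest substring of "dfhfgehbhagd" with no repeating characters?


Input: "dfhfgehbhagd"
Sliding window (track last position of each char):
  Position 0 ('d'): window [0,0] length 1 -- new best
  Position 1 ('f'): window [0,1] length 2 -- new best
  Position 2 ('h'): window [0,2] length 3 -- new best
  Position 3 ('f'): repeat (last at 1), move window start to 2
  Position 3 ('f'): window [2,3] length 2
  Position 4 ('g'): window [2,4] length 3
  Position 5 ('e'): window [2,5] length 4 -- new best
  Position 6 ('h'): repeat (last at 2), move window start to 3
  Position 6 ('h'): window [3,6] length 4
  Position 7 ('b'): window [3,7] length 5 -- new best
  Position 8 ('h'): repeat (last at 6), move window start to 7
  Position 8 ('h'): window [7,8] length 2
  Position 9 ('a'): window [7,9] length 3
  Position 10 ('g'): window [7,10] length 4
  Position 11 ('d'): window [7,11] length 5
Longest substring with no repeats: "fgehb" with length 5

5


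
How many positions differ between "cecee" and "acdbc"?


Comparing "cecee" and "acdbc" position by position:
  Position 0: 'c' vs 'a' => DIFFER
  Position 1: 'e' vs 'c' => DIFFER
  Position 2: 'c' vs 'd' => DIFFER
  Position 3: 'e' vs 'b' => DIFFER
  Position 4: 'e' vs 'c' => DIFFER
Positions that differ: 5

5


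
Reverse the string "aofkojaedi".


Input: aofkojaedi
Reading characters right to left:
  Position 9: 'i'
  Position 8: 'd'
  Position 7: 'e'
  Position 6: 'a'
  Position 5: 'j'
  Position 4: 'o'
  Position 3: 'k'
  Position 2: 'f'
  Position 1: 'o'
  Position 0: 'a'
Reversed: ideajokfoa

ideajokfoa


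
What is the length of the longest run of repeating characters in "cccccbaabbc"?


Input: "cccccbaabbc"
Scanning for longest run:
  Position 1 ('c'): continues run of 'c', length=2
  Position 2 ('c'): continues run of 'c', length=3
  Position 3 ('c'): continues run of 'c', length=4
  Position 4 ('c'): continues run of 'c', length=5
  Position 5 ('b'): new char, reset run to 1
  Position 6 ('a'): new char, reset run to 1
  Position 7 ('a'): continues run of 'a', length=2
  Position 8 ('b'): new char, reset run to 1
  Position 9 ('b'): continues run of 'b', length=2
  Position 10 ('c'): new char, reset run to 1
Longest run: 'c' with length 5

5


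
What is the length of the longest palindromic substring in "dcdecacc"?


Input: "dcdecacc"
Checking substrings for palindromes:
  [0:3] "dcd" (len 3) => palindrome
  [4:7] "cac" (len 3) => palindrome
  [6:8] "cc" (len 2) => palindrome
Longest palindromic substring: "dcd" with length 3

3


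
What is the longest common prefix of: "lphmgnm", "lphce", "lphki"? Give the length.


Words: lphmgnm, lphce, lphki
  Position 0: all 'l' => match
  Position 1: all 'p' => match
  Position 2: all 'h' => match
  Position 3: ('m', 'c', 'k') => mismatch, stop
LCP = "lph" (length 3)

3


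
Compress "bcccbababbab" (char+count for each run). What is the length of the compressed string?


Input: bcccbababbab
Runs:
  'b' x 1 => "b1"
  'c' x 3 => "c3"
  'b' x 1 => "b1"
  'a' x 1 => "a1"
  'b' x 1 => "b1"
  'a' x 1 => "a1"
  'b' x 2 => "b2"
  'a' x 1 => "a1"
  'b' x 1 => "b1"
Compressed: "b1c3b1a1b1a1b2a1b1"
Compressed length: 18

18


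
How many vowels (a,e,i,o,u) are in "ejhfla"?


Input: ejhfla
Checking each character:
  'e' at position 0: vowel (running total: 1)
  'j' at position 1: consonant
  'h' at position 2: consonant
  'f' at position 3: consonant
  'l' at position 4: consonant
  'a' at position 5: vowel (running total: 2)
Total vowels: 2

2


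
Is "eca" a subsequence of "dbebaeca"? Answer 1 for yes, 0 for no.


Check if "eca" is a subsequence of "dbebaeca"
Greedy scan:
  Position 0 ('d'): no match needed
  Position 1 ('b'): no match needed
  Position 2 ('e'): matches sub[0] = 'e'
  Position 3 ('b'): no match needed
  Position 4 ('a'): no match needed
  Position 5 ('e'): no match needed
  Position 6 ('c'): matches sub[1] = 'c'
  Position 7 ('a'): matches sub[2] = 'a'
All 3 characters matched => is a subsequence

1


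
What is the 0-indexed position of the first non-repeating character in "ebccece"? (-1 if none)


Input: ebccece
Character frequencies:
  'b': 1
  'c': 3
  'e': 3
Scanning left to right for freq == 1:
  Position 0 ('e'): freq=3, skip
  Position 1 ('b'): unique! => answer = 1

1


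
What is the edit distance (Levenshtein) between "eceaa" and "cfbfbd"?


Computing edit distance: "eceaa" -> "cfbfbd"
DP table:
           c    f    b    f    b    d
      0    1    2    3    4    5    6
  e   1    1    2    3    4    5    6
  c   2    1    2    3    4    5    6
  e   3    2    2    3    4    5    6
  a   4    3    3    3    4    5    6
  a   5    4    4    4    4    5    6
Edit distance = dp[5][6] = 6

6


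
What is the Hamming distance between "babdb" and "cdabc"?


Comparing "babdb" and "cdabc" position by position:
  Position 0: 'b' vs 'c' => differ
  Position 1: 'a' vs 'd' => differ
  Position 2: 'b' vs 'a' => differ
  Position 3: 'd' vs 'b' => differ
  Position 4: 'b' vs 'c' => differ
Total differences (Hamming distance): 5

5


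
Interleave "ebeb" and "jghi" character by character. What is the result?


Interleaving "ebeb" and "jghi":
  Position 0: 'e' from first, 'j' from second => "ej"
  Position 1: 'b' from first, 'g' from second => "bg"
  Position 2: 'e' from first, 'h' from second => "eh"
  Position 3: 'b' from first, 'i' from second => "bi"
Result: ejbgehbi

ejbgehbi


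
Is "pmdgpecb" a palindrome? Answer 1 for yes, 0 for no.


Input: pmdgpecb
Reversed: bcepgdmp
  Compare pos 0 ('p') with pos 7 ('b'): MISMATCH
  Compare pos 1 ('m') with pos 6 ('c'): MISMATCH
  Compare pos 2 ('d') with pos 5 ('e'): MISMATCH
  Compare pos 3 ('g') with pos 4 ('p'): MISMATCH
Result: not a palindrome

0


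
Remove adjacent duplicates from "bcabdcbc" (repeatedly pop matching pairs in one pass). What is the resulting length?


Input: bcabdcbc
Stack-based adjacent duplicate removal:
  Read 'b': push. Stack: b
  Read 'c': push. Stack: bc
  Read 'a': push. Stack: bca
  Read 'b': push. Stack: bcab
  Read 'd': push. Stack: bcabd
  Read 'c': push. Stack: bcabdc
  Read 'b': push. Stack: bcabdcb
  Read 'c': push. Stack: bcabdcbc
Final stack: "bcabdcbc" (length 8)

8


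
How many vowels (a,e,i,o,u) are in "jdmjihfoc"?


Input: jdmjihfoc
Checking each character:
  'j' at position 0: consonant
  'd' at position 1: consonant
  'm' at position 2: consonant
  'j' at position 3: consonant
  'i' at position 4: vowel (running total: 1)
  'h' at position 5: consonant
  'f' at position 6: consonant
  'o' at position 7: vowel (running total: 2)
  'c' at position 8: consonant
Total vowels: 2

2


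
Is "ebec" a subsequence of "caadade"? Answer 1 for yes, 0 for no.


Check if "ebec" is a subsequence of "caadade"
Greedy scan:
  Position 0 ('c'): no match needed
  Position 1 ('a'): no match needed
  Position 2 ('a'): no match needed
  Position 3 ('d'): no match needed
  Position 4 ('a'): no match needed
  Position 5 ('d'): no match needed
  Position 6 ('e'): matches sub[0] = 'e'
Only matched 1/4 characters => not a subsequence

0


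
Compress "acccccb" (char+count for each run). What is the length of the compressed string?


Input: acccccb
Runs:
  'a' x 1 => "a1"
  'c' x 5 => "c5"
  'b' x 1 => "b1"
Compressed: "a1c5b1"
Compressed length: 6

6


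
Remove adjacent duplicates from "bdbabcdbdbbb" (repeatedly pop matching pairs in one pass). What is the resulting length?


Input: bdbabcdbdbbb
Stack-based adjacent duplicate removal:
  Read 'b': push. Stack: b
  Read 'd': push. Stack: bd
  Read 'b': push. Stack: bdb
  Read 'a': push. Stack: bdba
  Read 'b': push. Stack: bdbab
  Read 'c': push. Stack: bdbabc
  Read 'd': push. Stack: bdbabcd
  Read 'b': push. Stack: bdbabcdb
  Read 'd': push. Stack: bdbabcdbd
  Read 'b': push. Stack: bdbabcdbdb
  Read 'b': matches stack top 'b' => pop. Stack: bdbabcdbd
  Read 'b': push. Stack: bdbabcdbdb
Final stack: "bdbabcdbdb" (length 10)

10


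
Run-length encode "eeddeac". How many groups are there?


Input: eeddeac
Scanning for consecutive runs:
  Group 1: 'e' x 2 (positions 0-1)
  Group 2: 'd' x 2 (positions 2-3)
  Group 3: 'e' x 1 (positions 4-4)
  Group 4: 'a' x 1 (positions 5-5)
  Group 5: 'c' x 1 (positions 6-6)
Total groups: 5

5


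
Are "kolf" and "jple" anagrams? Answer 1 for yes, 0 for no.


Strings: "kolf", "jple"
Sorted first:  fklo
Sorted second: ejlp
Differ at position 0: 'f' vs 'e' => not anagrams

0


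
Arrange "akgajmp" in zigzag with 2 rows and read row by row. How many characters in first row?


Zigzag "akgajmp" into 2 rows:
Placing characters:
  'a' => row 0
  'k' => row 1
  'g' => row 0
  'a' => row 1
  'j' => row 0
  'm' => row 1
  'p' => row 0
Rows:
  Row 0: "agjp"
  Row 1: "kam"
First row length: 4

4


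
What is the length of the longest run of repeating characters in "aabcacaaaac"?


Input: "aabcacaaaac"
Scanning for longest run:
  Position 1 ('a'): continues run of 'a', length=2
  Position 2 ('b'): new char, reset run to 1
  Position 3 ('c'): new char, reset run to 1
  Position 4 ('a'): new char, reset run to 1
  Position 5 ('c'): new char, reset run to 1
  Position 6 ('a'): new char, reset run to 1
  Position 7 ('a'): continues run of 'a', length=2
  Position 8 ('a'): continues run of 'a', length=3
  Position 9 ('a'): continues run of 'a', length=4
  Position 10 ('c'): new char, reset run to 1
Longest run: 'a' with length 4

4


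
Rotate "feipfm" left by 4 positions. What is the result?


Input: "feipfm", rotate left by 4
First 4 characters: "feip"
Remaining characters: "fm"
Concatenate remaining + first: "fm" + "feip" = "fmfeip"

fmfeip


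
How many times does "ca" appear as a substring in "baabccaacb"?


Searching for "ca" in "baabccaacb"
Scanning each position:
  Position 0: "ba" => no
  Position 1: "aa" => no
  Position 2: "ab" => no
  Position 3: "bc" => no
  Position 4: "cc" => no
  Position 5: "ca" => MATCH
  Position 6: "aa" => no
  Position 7: "ac" => no
  Position 8: "cb" => no
Total occurrences: 1

1


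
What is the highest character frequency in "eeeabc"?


Input: eeeabc
Character counts:
  'a': 1
  'b': 1
  'c': 1
  'e': 3
Maximum frequency: 3

3


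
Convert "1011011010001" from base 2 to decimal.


Input: "1011011010001" in base 2
Positional expansion:
  Digit '1' (value 1) x 2^12 = 4096
  Digit '0' (value 0) x 2^11 = 0
  Digit '1' (value 1) x 2^10 = 1024
  Digit '1' (value 1) x 2^9 = 512
  Digit '0' (value 0) x 2^8 = 0
  Digit '1' (value 1) x 2^7 = 128
  Digit '1' (value 1) x 2^6 = 64
  Digit '0' (value 0) x 2^5 = 0
  Digit '1' (value 1) x 2^4 = 16
  Digit '0' (value 0) x 2^3 = 0
  Digit '0' (value 0) x 2^2 = 0
  Digit '0' (value 0) x 2^1 = 0
  Digit '1' (value 1) x 2^0 = 1
Sum = 5841

5841


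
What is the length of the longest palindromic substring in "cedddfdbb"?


Input: "cedddfdbb"
Checking substrings for palindromes:
  [2:5] "ddd" (len 3) => palindrome
  [4:7] "dfd" (len 3) => palindrome
  [2:4] "dd" (len 2) => palindrome
  [3:5] "dd" (len 2) => palindrome
  [7:9] "bb" (len 2) => palindrome
Longest palindromic substring: "ddd" with length 3

3


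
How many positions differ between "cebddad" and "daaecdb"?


Comparing "cebddad" and "daaecdb" position by position:
  Position 0: 'c' vs 'd' => DIFFER
  Position 1: 'e' vs 'a' => DIFFER
  Position 2: 'b' vs 'a' => DIFFER
  Position 3: 'd' vs 'e' => DIFFER
  Position 4: 'd' vs 'c' => DIFFER
  Position 5: 'a' vs 'd' => DIFFER
  Position 6: 'd' vs 'b' => DIFFER
Positions that differ: 7

7


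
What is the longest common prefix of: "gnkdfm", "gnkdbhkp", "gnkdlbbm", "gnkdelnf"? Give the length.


Words: gnkdfm, gnkdbhkp, gnkdlbbm, gnkdelnf
  Position 0: all 'g' => match
  Position 1: all 'n' => match
  Position 2: all 'k' => match
  Position 3: all 'd' => match
  Position 4: ('f', 'b', 'l', 'e') => mismatch, stop
LCP = "gnkd" (length 4)

4


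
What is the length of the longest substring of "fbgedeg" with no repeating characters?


Input: "fbgedeg"
Sliding window (track last position of each char):
  Position 0 ('f'): window [0,0] length 1 -- new best
  Position 1 ('b'): window [0,1] length 2 -- new best
  Position 2 ('g'): window [0,2] length 3 -- new best
  Position 3 ('e'): window [0,3] length 4 -- new best
  Position 4 ('d'): window [0,4] length 5 -- new best
  Position 5 ('e'): repeat (last at 3), move window start to 4
  Position 5 ('e'): window [4,5] length 2
  Position 6 ('g'): window [4,6] length 3
Longest substring with no repeats: "fbged" with length 5

5


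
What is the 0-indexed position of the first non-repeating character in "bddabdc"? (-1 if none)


Input: bddabdc
Character frequencies:
  'a': 1
  'b': 2
  'c': 1
  'd': 3
Scanning left to right for freq == 1:
  Position 0 ('b'): freq=2, skip
  Position 1 ('d'): freq=3, skip
  Position 2 ('d'): freq=3, skip
  Position 3 ('a'): unique! => answer = 3

3


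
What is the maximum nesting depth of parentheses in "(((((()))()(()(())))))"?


Input: "(((((()))()(()(())))))"
Tracking depth:
  Position 0 '(': depth becomes 1
  Position 1 '(': depth becomes 2
  Position 2 '(': depth becomes 3
  Position 3 '(': depth becomes 4
  Position 4 '(': depth becomes 5
  Position 5 '(': depth becomes 6
  Position 6 ')': depth becomes 5
  Position 7 ')': depth becomes 4
  Position 8 ')': depth becomes 3
  Position 9 '(': depth becomes 4
  Position 10 ')': depth becomes 3
  Position 11 '(': depth becomes 4
  Position 12 '(': depth becomes 5
  Position 13 ')': depth becomes 4
  Position 14 '(': depth becomes 5
  Position 15 '(': depth becomes 6
  Position 16 ')': depth becomes 5
  Position 17 ')': depth becomes 4
  Position 18 ')': depth becomes 3
  Position 19 ')': depth becomes 2
  Position 20 ')': depth becomes 1
  Position 21 ')': depth becomes 0
Maximum depth reached: 6

6


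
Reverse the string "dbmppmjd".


Input: dbmppmjd
Reading characters right to left:
  Position 7: 'd'
  Position 6: 'j'
  Position 5: 'm'
  Position 4: 'p'
  Position 3: 'p'
  Position 2: 'm'
  Position 1: 'b'
  Position 0: 'd'
Reversed: djmppmbd

djmppmbd


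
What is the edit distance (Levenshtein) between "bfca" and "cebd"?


Computing edit distance: "bfca" -> "cebd"
DP table:
           c    e    b    d
      0    1    2    3    4
  b   1    1    2    2    3
  f   2    2    2    3    3
  c   3    2    3    3    4
  a   4    3    3    4    4
Edit distance = dp[4][4] = 4

4


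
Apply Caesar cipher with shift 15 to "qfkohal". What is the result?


Caesar cipher: shift "qfkohal" by 15
  'q' (pos 16) + 15 = pos 5 = 'f'
  'f' (pos 5) + 15 = pos 20 = 'u'
  'k' (pos 10) + 15 = pos 25 = 'z'
  'o' (pos 14) + 15 = pos 3 = 'd'
  'h' (pos 7) + 15 = pos 22 = 'w'
  'a' (pos 0) + 15 = pos 15 = 'p'
  'l' (pos 11) + 15 = pos 0 = 'a'
Result: fuzdwpa

fuzdwpa


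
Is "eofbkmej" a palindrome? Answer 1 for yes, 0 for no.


Input: eofbkmej
Reversed: jemkbfoe
  Compare pos 0 ('e') with pos 7 ('j'): MISMATCH
  Compare pos 1 ('o') with pos 6 ('e'): MISMATCH
  Compare pos 2 ('f') with pos 5 ('m'): MISMATCH
  Compare pos 3 ('b') with pos 4 ('k'): MISMATCH
Result: not a palindrome

0


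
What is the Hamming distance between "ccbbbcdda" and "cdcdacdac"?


Comparing "ccbbbcdda" and "cdcdacdac" position by position:
  Position 0: 'c' vs 'c' => same
  Position 1: 'c' vs 'd' => differ
  Position 2: 'b' vs 'c' => differ
  Position 3: 'b' vs 'd' => differ
  Position 4: 'b' vs 'a' => differ
  Position 5: 'c' vs 'c' => same
  Position 6: 'd' vs 'd' => same
  Position 7: 'd' vs 'a' => differ
  Position 8: 'a' vs 'c' => differ
Total differences (Hamming distance): 6

6


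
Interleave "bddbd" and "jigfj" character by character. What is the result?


Interleaving "bddbd" and "jigfj":
  Position 0: 'b' from first, 'j' from second => "bj"
  Position 1: 'd' from first, 'i' from second => "di"
  Position 2: 'd' from first, 'g' from second => "dg"
  Position 3: 'b' from first, 'f' from second => "bf"
  Position 4: 'd' from first, 'j' from second => "dj"
Result: bjdidgbfdj

bjdidgbfdj


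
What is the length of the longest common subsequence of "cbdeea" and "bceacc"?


LCS of "cbdeea" and "bceacc"
DP table:
           b    c    e    a    c    c
      0    0    0    0    0    0    0
  c   0    0    1    1    1    1    1
  b   0    1    1    1    1    1    1
  d   0    1    1    1    1    1    1
  e   0    1    1    2    2    2    2
  e   0    1    1    2    2    2    2
  a   0    1    1    2    3    3    3
LCS length = dp[6][6] = 3

3


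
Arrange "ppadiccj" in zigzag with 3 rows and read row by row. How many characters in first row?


Zigzag "ppadiccj" into 3 rows:
Placing characters:
  'p' => row 0
  'p' => row 1
  'a' => row 2
  'd' => row 1
  'i' => row 0
  'c' => row 1
  'c' => row 2
  'j' => row 1
Rows:
  Row 0: "pi"
  Row 1: "pdcj"
  Row 2: "ac"
First row length: 2

2


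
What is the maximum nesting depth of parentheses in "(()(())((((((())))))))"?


Input: "(()(())((((((())))))))"
Tracking depth:
  Position 0 '(': depth becomes 1
  Position 1 '(': depth becomes 2
  Position 2 ')': depth becomes 1
  Position 3 '(': depth becomes 2
  Position 4 '(': depth becomes 3
  Position 5 ')': depth becomes 2
  Position 6 ')': depth becomes 1
  Position 7 '(': depth becomes 2
  Position 8 '(': depth becomes 3
  Position 9 '(': depth becomes 4
  Position 10 '(': depth becomes 5
  Position 11 '(': depth becomes 6
  Position 12 '(': depth becomes 7
  Position 13 '(': depth becomes 8
  Position 14 ')': depth becomes 7
  Position 15 ')': depth becomes 6
  Position 16 ')': depth becomes 5
  Position 17 ')': depth becomes 4
  Position 18 ')': depth becomes 3
  Position 19 ')': depth becomes 2
  Position 20 ')': depth becomes 1
  Position 21 ')': depth becomes 0
Maximum depth reached: 8

8


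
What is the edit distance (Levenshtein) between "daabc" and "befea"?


Computing edit distance: "daabc" -> "befea"
DP table:
           b    e    f    e    a
      0    1    2    3    4    5
  d   1    1    2    3    4    5
  a   2    2    2    3    4    4
  a   3    3    3    3    4    4
  b   4    3    4    4    4    5
  c   5    4    4    5    5    5
Edit distance = dp[5][5] = 5

5


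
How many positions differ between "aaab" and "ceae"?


Comparing "aaab" and "ceae" position by position:
  Position 0: 'a' vs 'c' => DIFFER
  Position 1: 'a' vs 'e' => DIFFER
  Position 2: 'a' vs 'a' => same
  Position 3: 'b' vs 'e' => DIFFER
Positions that differ: 3

3


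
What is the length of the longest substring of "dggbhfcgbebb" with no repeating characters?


Input: "dggbhfcgbebb"
Sliding window (track last position of each char):
  Position 0 ('d'): window [0,0] length 1 -- new best
  Position 1 ('g'): window [0,1] length 2 -- new best
  Position 2 ('g'): repeat (last at 1), move window start to 2
  Position 2 ('g'): window [2,2] length 1
  Position 3 ('b'): window [2,3] length 2
  Position 4 ('h'): window [2,4] length 3 -- new best
  Position 5 ('f'): window [2,5] length 4 -- new best
  Position 6 ('c'): window [2,6] length 5 -- new best
  Position 7 ('g'): repeat (last at 2), move window start to 3
  Position 7 ('g'): window [3,7] length 5
  Position 8 ('b'): repeat (last at 3), move window start to 4
  Position 8 ('b'): window [4,8] length 5
  Position 9 ('e'): window [4,9] length 6 -- new best
  Position 10 ('b'): repeat (last at 8), move window start to 9
  Position 10 ('b'): window [9,10] length 2
  Position 11 ('b'): repeat (last at 10), move window start to 11
  Position 11 ('b'): window [11,11] length 1
Longest substring with no repeats: "hfcgbe" with length 6

6


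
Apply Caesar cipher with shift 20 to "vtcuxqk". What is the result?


Caesar cipher: shift "vtcuxqk" by 20
  'v' (pos 21) + 20 = pos 15 = 'p'
  't' (pos 19) + 20 = pos 13 = 'n'
  'c' (pos 2) + 20 = pos 22 = 'w'
  'u' (pos 20) + 20 = pos 14 = 'o'
  'x' (pos 23) + 20 = pos 17 = 'r'
  'q' (pos 16) + 20 = pos 10 = 'k'
  'k' (pos 10) + 20 = pos 4 = 'e'
Result: pnworke

pnworke


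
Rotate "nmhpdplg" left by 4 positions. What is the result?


Input: "nmhpdplg", rotate left by 4
First 4 characters: "nmhp"
Remaining characters: "dplg"
Concatenate remaining + first: "dplg" + "nmhp" = "dplgnmhp"

dplgnmhp


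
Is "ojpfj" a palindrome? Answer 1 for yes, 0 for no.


Input: ojpfj
Reversed: jfpjo
  Compare pos 0 ('o') with pos 4 ('j'): MISMATCH
  Compare pos 1 ('j') with pos 3 ('f'): MISMATCH
Result: not a palindrome

0


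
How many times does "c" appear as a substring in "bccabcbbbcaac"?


Searching for "c" in "bccabcbbbcaac"
Scanning each position:
  Position 0: "b" => no
  Position 1: "c" => MATCH
  Position 2: "c" => MATCH
  Position 3: "a" => no
  Position 4: "b" => no
  Position 5: "c" => MATCH
  Position 6: "b" => no
  Position 7: "b" => no
  Position 8: "b" => no
  Position 9: "c" => MATCH
  Position 10: "a" => no
  Position 11: "a" => no
  Position 12: "c" => MATCH
Total occurrences: 5

5


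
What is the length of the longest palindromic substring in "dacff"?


Input: "dacff"
Checking substrings for palindromes:
  [3:5] "ff" (len 2) => palindrome
Longest palindromic substring: "ff" with length 2

2


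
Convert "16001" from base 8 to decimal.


Input: "16001" in base 8
Positional expansion:
  Digit '1' (value 1) x 8^4 = 4096
  Digit '6' (value 6) x 8^3 = 3072
  Digit '0' (value 0) x 8^2 = 0
  Digit '0' (value 0) x 8^1 = 0
  Digit '1' (value 1) x 8^0 = 1
Sum = 7169

7169


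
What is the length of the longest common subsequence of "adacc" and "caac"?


LCS of "adacc" and "caac"
DP table:
           c    a    a    c
      0    0    0    0    0
  a   0    0    1    1    1
  d   0    0    1    1    1
  a   0    0    1    2    2
  c   0    1    1    2    3
  c   0    1    1    2    3
LCS length = dp[5][4] = 3

3


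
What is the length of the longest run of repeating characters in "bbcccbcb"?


Input: "bbcccbcb"
Scanning for longest run:
  Position 1 ('b'): continues run of 'b', length=2
  Position 2 ('c'): new char, reset run to 1
  Position 3 ('c'): continues run of 'c', length=2
  Position 4 ('c'): continues run of 'c', length=3
  Position 5 ('b'): new char, reset run to 1
  Position 6 ('c'): new char, reset run to 1
  Position 7 ('b'): new char, reset run to 1
Longest run: 'c' with length 3

3


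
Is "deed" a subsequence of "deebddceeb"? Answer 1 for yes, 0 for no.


Check if "deed" is a subsequence of "deebddceeb"
Greedy scan:
  Position 0 ('d'): matches sub[0] = 'd'
  Position 1 ('e'): matches sub[1] = 'e'
  Position 2 ('e'): matches sub[2] = 'e'
  Position 3 ('b'): no match needed
  Position 4 ('d'): matches sub[3] = 'd'
  Position 5 ('d'): no match needed
  Position 6 ('c'): no match needed
  Position 7 ('e'): no match needed
  Position 8 ('e'): no match needed
  Position 9 ('b'): no match needed
All 4 characters matched => is a subsequence

1


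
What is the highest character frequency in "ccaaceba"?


Input: ccaaceba
Character counts:
  'a': 3
  'b': 1
  'c': 3
  'e': 1
Maximum frequency: 3

3


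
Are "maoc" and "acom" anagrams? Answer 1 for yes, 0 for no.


Strings: "maoc", "acom"
Sorted first:  acmo
Sorted second: acmo
Sorted forms match => anagrams

1


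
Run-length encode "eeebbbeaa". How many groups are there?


Input: eeebbbeaa
Scanning for consecutive runs:
  Group 1: 'e' x 3 (positions 0-2)
  Group 2: 'b' x 3 (positions 3-5)
  Group 3: 'e' x 1 (positions 6-6)
  Group 4: 'a' x 2 (positions 7-8)
Total groups: 4

4


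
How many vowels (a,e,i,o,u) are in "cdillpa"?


Input: cdillpa
Checking each character:
  'c' at position 0: consonant
  'd' at position 1: consonant
  'i' at position 2: vowel (running total: 1)
  'l' at position 3: consonant
  'l' at position 4: consonant
  'p' at position 5: consonant
  'a' at position 6: vowel (running total: 2)
Total vowels: 2

2


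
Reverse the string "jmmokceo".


Input: jmmokceo
Reading characters right to left:
  Position 7: 'o'
  Position 6: 'e'
  Position 5: 'c'
  Position 4: 'k'
  Position 3: 'o'
  Position 2: 'm'
  Position 1: 'm'
  Position 0: 'j'
Reversed: oeckommj

oeckommj


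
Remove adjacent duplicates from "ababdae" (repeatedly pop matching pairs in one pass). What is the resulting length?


Input: ababdae
Stack-based adjacent duplicate removal:
  Read 'a': push. Stack: a
  Read 'b': push. Stack: ab
  Read 'a': push. Stack: aba
  Read 'b': push. Stack: abab
  Read 'd': push. Stack: ababd
  Read 'a': push. Stack: ababda
  Read 'e': push. Stack: ababdae
Final stack: "ababdae" (length 7)

7


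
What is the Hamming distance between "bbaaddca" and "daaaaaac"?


Comparing "bbaaddca" and "daaaaaac" position by position:
  Position 0: 'b' vs 'd' => differ
  Position 1: 'b' vs 'a' => differ
  Position 2: 'a' vs 'a' => same
  Position 3: 'a' vs 'a' => same
  Position 4: 'd' vs 'a' => differ
  Position 5: 'd' vs 'a' => differ
  Position 6: 'c' vs 'a' => differ
  Position 7: 'a' vs 'c' => differ
Total differences (Hamming distance): 6

6


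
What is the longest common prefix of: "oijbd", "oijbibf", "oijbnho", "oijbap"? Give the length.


Words: oijbd, oijbibf, oijbnho, oijbap
  Position 0: all 'o' => match
  Position 1: all 'i' => match
  Position 2: all 'j' => match
  Position 3: all 'b' => match
  Position 4: ('d', 'i', 'n', 'a') => mismatch, stop
LCP = "oijb" (length 4)

4


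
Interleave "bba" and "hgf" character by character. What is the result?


Interleaving "bba" and "hgf":
  Position 0: 'b' from first, 'h' from second => "bh"
  Position 1: 'b' from first, 'g' from second => "bg"
  Position 2: 'a' from first, 'f' from second => "af"
Result: bhbgaf

bhbgaf


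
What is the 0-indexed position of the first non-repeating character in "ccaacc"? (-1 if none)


Input: ccaacc
Character frequencies:
  'a': 2
  'c': 4
Scanning left to right for freq == 1:
  Position 0 ('c'): freq=4, skip
  Position 1 ('c'): freq=4, skip
  Position 2 ('a'): freq=2, skip
  Position 3 ('a'): freq=2, skip
  Position 4 ('c'): freq=4, skip
  Position 5 ('c'): freq=4, skip
  No unique character found => answer = -1

-1


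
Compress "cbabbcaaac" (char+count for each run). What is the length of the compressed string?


Input: cbabbcaaac
Runs:
  'c' x 1 => "c1"
  'b' x 1 => "b1"
  'a' x 1 => "a1"
  'b' x 2 => "b2"
  'c' x 1 => "c1"
  'a' x 3 => "a3"
  'c' x 1 => "c1"
Compressed: "c1b1a1b2c1a3c1"
Compressed length: 14

14


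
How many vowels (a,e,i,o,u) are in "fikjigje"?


Input: fikjigje
Checking each character:
  'f' at position 0: consonant
  'i' at position 1: vowel (running total: 1)
  'k' at position 2: consonant
  'j' at position 3: consonant
  'i' at position 4: vowel (running total: 2)
  'g' at position 5: consonant
  'j' at position 6: consonant
  'e' at position 7: vowel (running total: 3)
Total vowels: 3

3


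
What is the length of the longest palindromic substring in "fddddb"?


Input: "fddddb"
Checking substrings for palindromes:
  [1:5] "dddd" (len 4) => palindrome
  [1:4] "ddd" (len 3) => palindrome
  [2:5] "ddd" (len 3) => palindrome
  [1:3] "dd" (len 2) => palindrome
  [2:4] "dd" (len 2) => palindrome
  [3:5] "dd" (len 2) => palindrome
Longest palindromic substring: "dddd" with length 4

4


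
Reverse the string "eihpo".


Input: eihpo
Reading characters right to left:
  Position 4: 'o'
  Position 3: 'p'
  Position 2: 'h'
  Position 1: 'i'
  Position 0: 'e'
Reversed: ophie

ophie


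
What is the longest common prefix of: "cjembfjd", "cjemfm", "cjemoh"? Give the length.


Words: cjembfjd, cjemfm, cjemoh
  Position 0: all 'c' => match
  Position 1: all 'j' => match
  Position 2: all 'e' => match
  Position 3: all 'm' => match
  Position 4: ('b', 'f', 'o') => mismatch, stop
LCP = "cjem" (length 4)

4


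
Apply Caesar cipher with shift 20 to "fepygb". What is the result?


Caesar cipher: shift "fepygb" by 20
  'f' (pos 5) + 20 = pos 25 = 'z'
  'e' (pos 4) + 20 = pos 24 = 'y'
  'p' (pos 15) + 20 = pos 9 = 'j'
  'y' (pos 24) + 20 = pos 18 = 's'
  'g' (pos 6) + 20 = pos 0 = 'a'
  'b' (pos 1) + 20 = pos 21 = 'v'
Result: zyjsav

zyjsav


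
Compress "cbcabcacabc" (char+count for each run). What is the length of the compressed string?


Input: cbcabcacabc
Runs:
  'c' x 1 => "c1"
  'b' x 1 => "b1"
  'c' x 1 => "c1"
  'a' x 1 => "a1"
  'b' x 1 => "b1"
  'c' x 1 => "c1"
  'a' x 1 => "a1"
  'c' x 1 => "c1"
  'a' x 1 => "a1"
  'b' x 1 => "b1"
  'c' x 1 => "c1"
Compressed: "c1b1c1a1b1c1a1c1a1b1c1"
Compressed length: 22

22


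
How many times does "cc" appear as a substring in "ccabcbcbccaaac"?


Searching for "cc" in "ccabcbcbccaaac"
Scanning each position:
  Position 0: "cc" => MATCH
  Position 1: "ca" => no
  Position 2: "ab" => no
  Position 3: "bc" => no
  Position 4: "cb" => no
  Position 5: "bc" => no
  Position 6: "cb" => no
  Position 7: "bc" => no
  Position 8: "cc" => MATCH
  Position 9: "ca" => no
  Position 10: "aa" => no
  Position 11: "aa" => no
  Position 12: "ac" => no
Total occurrences: 2

2


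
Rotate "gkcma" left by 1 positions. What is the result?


Input: "gkcma", rotate left by 1
First 1 characters: "g"
Remaining characters: "kcma"
Concatenate remaining + first: "kcma" + "g" = "kcmag"

kcmag


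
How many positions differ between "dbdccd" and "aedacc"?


Comparing "dbdccd" and "aedacc" position by position:
  Position 0: 'd' vs 'a' => DIFFER
  Position 1: 'b' vs 'e' => DIFFER
  Position 2: 'd' vs 'd' => same
  Position 3: 'c' vs 'a' => DIFFER
  Position 4: 'c' vs 'c' => same
  Position 5: 'd' vs 'c' => DIFFER
Positions that differ: 4

4


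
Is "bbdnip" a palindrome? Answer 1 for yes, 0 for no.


Input: bbdnip
Reversed: pindbb
  Compare pos 0 ('b') with pos 5 ('p'): MISMATCH
  Compare pos 1 ('b') with pos 4 ('i'): MISMATCH
  Compare pos 2 ('d') with pos 3 ('n'): MISMATCH
Result: not a palindrome

0


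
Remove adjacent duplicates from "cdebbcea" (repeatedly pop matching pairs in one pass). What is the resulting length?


Input: cdebbcea
Stack-based adjacent duplicate removal:
  Read 'c': push. Stack: c
  Read 'd': push. Stack: cd
  Read 'e': push. Stack: cde
  Read 'b': push. Stack: cdeb
  Read 'b': matches stack top 'b' => pop. Stack: cde
  Read 'c': push. Stack: cdec
  Read 'e': push. Stack: cdece
  Read 'a': push. Stack: cdecea
Final stack: "cdecea" (length 6)

6


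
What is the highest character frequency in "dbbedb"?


Input: dbbedb
Character counts:
  'b': 3
  'd': 2
  'e': 1
Maximum frequency: 3

3


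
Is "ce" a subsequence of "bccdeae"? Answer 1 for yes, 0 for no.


Check if "ce" is a subsequence of "bccdeae"
Greedy scan:
  Position 0 ('b'): no match needed
  Position 1 ('c'): matches sub[0] = 'c'
  Position 2 ('c'): no match needed
  Position 3 ('d'): no match needed
  Position 4 ('e'): matches sub[1] = 'e'
  Position 5 ('a'): no match needed
  Position 6 ('e'): no match needed
All 2 characters matched => is a subsequence

1


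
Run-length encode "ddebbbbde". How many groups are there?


Input: ddebbbbde
Scanning for consecutive runs:
  Group 1: 'd' x 2 (positions 0-1)
  Group 2: 'e' x 1 (positions 2-2)
  Group 3: 'b' x 4 (positions 3-6)
  Group 4: 'd' x 1 (positions 7-7)
  Group 5: 'e' x 1 (positions 8-8)
Total groups: 5

5


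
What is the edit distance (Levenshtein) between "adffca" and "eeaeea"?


Computing edit distance: "adffca" -> "eeaeea"
DP table:
           e    e    a    e    e    a
      0    1    2    3    4    5    6
  a   1    1    2    2    3    4    5
  d   2    2    2    3    3    4    5
  f   3    3    3    3    4    4    5
  f   4    4    4    4    4    5    5
  c   5    5    5    5    5    5    6
  a   6    6    6    5    6    6    5
Edit distance = dp[6][6] = 5

5


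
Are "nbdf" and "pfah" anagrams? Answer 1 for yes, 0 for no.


Strings: "nbdf", "pfah"
Sorted first:  bdfn
Sorted second: afhp
Differ at position 0: 'b' vs 'a' => not anagrams

0


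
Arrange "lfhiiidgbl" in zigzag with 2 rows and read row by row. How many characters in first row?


Zigzag "lfhiiidgbl" into 2 rows:
Placing characters:
  'l' => row 0
  'f' => row 1
  'h' => row 0
  'i' => row 1
  'i' => row 0
  'i' => row 1
  'd' => row 0
  'g' => row 1
  'b' => row 0
  'l' => row 1
Rows:
  Row 0: "lhidb"
  Row 1: "fiigl"
First row length: 5

5


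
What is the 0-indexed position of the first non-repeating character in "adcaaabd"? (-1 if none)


Input: adcaaabd
Character frequencies:
  'a': 4
  'b': 1
  'c': 1
  'd': 2
Scanning left to right for freq == 1:
  Position 0 ('a'): freq=4, skip
  Position 1 ('d'): freq=2, skip
  Position 2 ('c'): unique! => answer = 2

2


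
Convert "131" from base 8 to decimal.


Input: "131" in base 8
Positional expansion:
  Digit '1' (value 1) x 8^2 = 64
  Digit '3' (value 3) x 8^1 = 24
  Digit '1' (value 1) x 8^0 = 1
Sum = 89

89


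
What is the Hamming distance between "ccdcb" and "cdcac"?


Comparing "ccdcb" and "cdcac" position by position:
  Position 0: 'c' vs 'c' => same
  Position 1: 'c' vs 'd' => differ
  Position 2: 'd' vs 'c' => differ
  Position 3: 'c' vs 'a' => differ
  Position 4: 'b' vs 'c' => differ
Total differences (Hamming distance): 4

4


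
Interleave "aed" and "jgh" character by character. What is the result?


Interleaving "aed" and "jgh":
  Position 0: 'a' from first, 'j' from second => "aj"
  Position 1: 'e' from first, 'g' from second => "eg"
  Position 2: 'd' from first, 'h' from second => "dh"
Result: ajegdh

ajegdh


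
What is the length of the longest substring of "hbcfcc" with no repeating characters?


Input: "hbcfcc"
Sliding window (track last position of each char):
  Position 0 ('h'): window [0,0] length 1 -- new best
  Position 1 ('b'): window [0,1] length 2 -- new best
  Position 2 ('c'): window [0,2] length 3 -- new best
  Position 3 ('f'): window [0,3] length 4 -- new best
  Position 4 ('c'): repeat (last at 2), move window start to 3
  Position 4 ('c'): window [3,4] length 2
  Position 5 ('c'): repeat (last at 4), move window start to 5
  Position 5 ('c'): window [5,5] length 1
Longest substring with no repeats: "hbcf" with length 4

4


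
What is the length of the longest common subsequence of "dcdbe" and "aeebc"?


LCS of "dcdbe" and "aeebc"
DP table:
           a    e    e    b    c
      0    0    0    0    0    0
  d   0    0    0    0    0    0
  c   0    0    0    0    0    1
  d   0    0    0    0    0    1
  b   0    0    0    0    1    1
  e   0    0    1    1    1    1
LCS length = dp[5][5] = 1

1


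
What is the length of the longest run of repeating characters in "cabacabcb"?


Input: "cabacabcb"
Scanning for longest run:
  Position 1 ('a'): new char, reset run to 1
  Position 2 ('b'): new char, reset run to 1
  Position 3 ('a'): new char, reset run to 1
  Position 4 ('c'): new char, reset run to 1
  Position 5 ('a'): new char, reset run to 1
  Position 6 ('b'): new char, reset run to 1
  Position 7 ('c'): new char, reset run to 1
  Position 8 ('b'): new char, reset run to 1
Longest run: 'c' with length 1

1


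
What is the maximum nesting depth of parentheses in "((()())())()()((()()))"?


Input: "((()())())()()((()()))"
Tracking depth:
  Position 0 '(': depth becomes 1
  Position 1 '(': depth becomes 2
  Position 2 '(': depth becomes 3
  Position 3 ')': depth becomes 2
  Position 4 '(': depth becomes 3
  Position 5 ')': depth becomes 2
  Position 6 ')': depth becomes 1
  Position 7 '(': depth becomes 2
  Position 8 ')': depth becomes 1
  Position 9 ')': depth becomes 0
  Position 10 '(': depth becomes 1
  Position 11 ')': depth becomes 0
  Position 12 '(': depth becomes 1
  Position 13 ')': depth becomes 0
  Position 14 '(': depth becomes 1
  Position 15 '(': depth becomes 2
  Position 16 '(': depth becomes 3
  Position 17 ')': depth becomes 2
  Position 18 '(': depth becomes 3
  Position 19 ')': depth becomes 2
  Position 20 ')': depth becomes 1
  Position 21 ')': depth becomes 0
Maximum depth reached: 3

3


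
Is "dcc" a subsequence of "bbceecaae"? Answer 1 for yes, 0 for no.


Check if "dcc" is a subsequence of "bbceecaae"
Greedy scan:
  Position 0 ('b'): no match needed
  Position 1 ('b'): no match needed
  Position 2 ('c'): no match needed
  Position 3 ('e'): no match needed
  Position 4 ('e'): no match needed
  Position 5 ('c'): no match needed
  Position 6 ('a'): no match needed
  Position 7 ('a'): no match needed
  Position 8 ('e'): no match needed
Only matched 0/3 characters => not a subsequence

0


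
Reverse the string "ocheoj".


Input: ocheoj
Reading characters right to left:
  Position 5: 'j'
  Position 4: 'o'
  Position 3: 'e'
  Position 2: 'h'
  Position 1: 'c'
  Position 0: 'o'
Reversed: joehco

joehco


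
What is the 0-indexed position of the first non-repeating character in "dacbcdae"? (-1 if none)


Input: dacbcdae
Character frequencies:
  'a': 2
  'b': 1
  'c': 2
  'd': 2
  'e': 1
Scanning left to right for freq == 1:
  Position 0 ('d'): freq=2, skip
  Position 1 ('a'): freq=2, skip
  Position 2 ('c'): freq=2, skip
  Position 3 ('b'): unique! => answer = 3

3


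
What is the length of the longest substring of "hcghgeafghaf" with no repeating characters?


Input: "hcghgeafghaf"
Sliding window (track last position of each char):
  Position 0 ('h'): window [0,0] length 1 -- new best
  Position 1 ('c'): window [0,1] length 2 -- new best
  Position 2 ('g'): window [0,2] length 3 -- new best
  Position 3 ('h'): repeat (last at 0), move window start to 1
  Position 3 ('h'): window [1,3] length 3
  Position 4 ('g'): repeat (last at 2), move window start to 3
  Position 4 ('g'): window [3,4] length 2
  Position 5 ('e'): window [3,5] length 3
  Position 6 ('a'): window [3,6] length 4 -- new best
  Position 7 ('f'): window [3,7] length 5 -- new best
  Position 8 ('g'): repeat (last at 4), move window start to 5
  Position 8 ('g'): window [5,8] length 4
  Position 9 ('h'): window [5,9] length 5
  Position 10 ('a'): repeat (last at 6), move window start to 7
  Position 10 ('a'): window [7,10] length 4
  Position 11 ('f'): repeat (last at 7), move window start to 8
  Position 11 ('f'): window [8,11] length 4
Longest substring with no repeats: "hgeaf" with length 5

5
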